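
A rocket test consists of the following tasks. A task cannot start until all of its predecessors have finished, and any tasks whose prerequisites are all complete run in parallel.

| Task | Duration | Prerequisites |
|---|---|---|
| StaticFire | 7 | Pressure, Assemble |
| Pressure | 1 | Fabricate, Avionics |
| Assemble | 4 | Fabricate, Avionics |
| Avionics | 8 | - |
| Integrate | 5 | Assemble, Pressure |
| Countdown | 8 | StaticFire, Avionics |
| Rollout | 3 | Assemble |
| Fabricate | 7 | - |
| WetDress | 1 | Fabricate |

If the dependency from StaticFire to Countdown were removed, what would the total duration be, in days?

With the dependency in place, Avionics→Assemble→StaticFire→Countdown = 8+4+7+8 = 27 sets the finish at 27 days.
Without StaticFire→Countdown, Countdown's earliest start moves from 19 to 8.
New critical path: Avionics→Assemble→StaticFire = 8+4+7 = 19 ⇒ 19 days.

19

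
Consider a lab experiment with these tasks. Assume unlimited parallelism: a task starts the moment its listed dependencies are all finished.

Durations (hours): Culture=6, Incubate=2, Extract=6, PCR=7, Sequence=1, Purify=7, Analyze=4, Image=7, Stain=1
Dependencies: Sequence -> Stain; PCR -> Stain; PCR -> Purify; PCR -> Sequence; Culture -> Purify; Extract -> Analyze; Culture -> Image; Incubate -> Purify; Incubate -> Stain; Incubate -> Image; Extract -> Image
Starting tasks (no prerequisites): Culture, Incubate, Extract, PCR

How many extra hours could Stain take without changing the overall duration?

Critical path: PCR→Purify = 7+7 = 14, so the finish is 14 hours.
Stain finishes as early as 9 and must finish by 14.
Slack of Stain = 13 − 8 = 5 hours.

5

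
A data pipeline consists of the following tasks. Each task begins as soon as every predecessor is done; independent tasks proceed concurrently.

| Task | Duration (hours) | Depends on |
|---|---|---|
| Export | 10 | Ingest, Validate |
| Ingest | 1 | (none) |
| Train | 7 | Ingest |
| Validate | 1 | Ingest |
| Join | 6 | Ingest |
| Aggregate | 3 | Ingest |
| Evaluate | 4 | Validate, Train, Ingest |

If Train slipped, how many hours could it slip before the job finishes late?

Ingest→Validate→Export = 1+1+10 = 12 sets the makespan at 12 hours.
The longest chain containing Train totals 12 hours.
Slack of Train = 1 − 1 = 0 hours.

0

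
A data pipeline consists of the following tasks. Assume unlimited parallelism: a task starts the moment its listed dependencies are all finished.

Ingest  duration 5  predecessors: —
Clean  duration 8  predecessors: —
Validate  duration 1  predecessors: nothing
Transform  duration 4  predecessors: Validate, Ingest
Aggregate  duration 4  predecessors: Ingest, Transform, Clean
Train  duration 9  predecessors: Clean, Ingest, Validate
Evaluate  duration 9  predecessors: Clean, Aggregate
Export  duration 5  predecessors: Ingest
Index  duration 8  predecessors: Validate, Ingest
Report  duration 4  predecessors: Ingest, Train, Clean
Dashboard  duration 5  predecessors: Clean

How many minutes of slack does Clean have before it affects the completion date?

1

Critical path: Ingest→Transform→Aggregate→Evaluate = 5+4+4+9 = 22, so the finish is 22 minutes.
Longest path through Clean: 21 minutes (earliest finish 8, latest finish 9).
So Clean can slip 9 − 8 = 1 minute.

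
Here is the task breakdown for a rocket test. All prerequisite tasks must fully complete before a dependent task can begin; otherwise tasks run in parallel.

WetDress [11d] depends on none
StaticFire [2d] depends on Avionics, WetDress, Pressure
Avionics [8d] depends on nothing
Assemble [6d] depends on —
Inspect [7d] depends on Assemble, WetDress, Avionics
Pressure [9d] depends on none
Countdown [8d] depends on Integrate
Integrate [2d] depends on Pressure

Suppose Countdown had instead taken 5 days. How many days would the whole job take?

Baseline: Pressure→Integrate→Countdown = 9+2+8 = 19 → 19 days.
Since Countdown is critical, the -3 change carries straight to that chain (now 16 days).
The binding chain switches to WetDress→Inspect = 11+7 = 18; finish 18 days.

18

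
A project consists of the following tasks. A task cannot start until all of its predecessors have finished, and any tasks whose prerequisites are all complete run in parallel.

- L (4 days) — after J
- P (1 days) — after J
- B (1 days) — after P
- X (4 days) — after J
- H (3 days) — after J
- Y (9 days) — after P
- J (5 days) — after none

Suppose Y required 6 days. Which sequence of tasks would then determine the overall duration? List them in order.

J, P, Y

Actual critical path: J→P→Y = 5+1+9 = 15 ⇒ 15 days.
Y lies on that path, so at 6 days the path becomes 12 days.
The critical path is still J→P→Y; finish is now 12 days.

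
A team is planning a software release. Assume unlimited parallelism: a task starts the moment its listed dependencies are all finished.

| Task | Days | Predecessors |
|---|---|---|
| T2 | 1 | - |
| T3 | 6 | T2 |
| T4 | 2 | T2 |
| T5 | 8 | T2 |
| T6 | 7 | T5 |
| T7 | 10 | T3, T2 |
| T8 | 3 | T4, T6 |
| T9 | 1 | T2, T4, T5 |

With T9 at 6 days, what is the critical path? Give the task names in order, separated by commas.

Baseline: T2→T5→T6→T8 = 1+8+7+3 = 19 → 19 days.
T9 has 9 days of float (longest path through it is 10).
No other chain overtakes it, so the finish is 19 days.

T2, T5, T6, T8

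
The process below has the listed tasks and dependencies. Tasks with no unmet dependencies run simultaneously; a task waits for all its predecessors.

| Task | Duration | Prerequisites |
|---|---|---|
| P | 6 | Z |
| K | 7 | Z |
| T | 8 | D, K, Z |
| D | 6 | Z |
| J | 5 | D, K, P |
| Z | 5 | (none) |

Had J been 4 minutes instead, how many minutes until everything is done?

Critical path before the change: Z→K→T = 5+7+8 = 20 giving 20 minutes.
The longest path through J is only 17 minutes, so J has float 3.
No other chain overtakes it, so the finish is 20 minutes.

20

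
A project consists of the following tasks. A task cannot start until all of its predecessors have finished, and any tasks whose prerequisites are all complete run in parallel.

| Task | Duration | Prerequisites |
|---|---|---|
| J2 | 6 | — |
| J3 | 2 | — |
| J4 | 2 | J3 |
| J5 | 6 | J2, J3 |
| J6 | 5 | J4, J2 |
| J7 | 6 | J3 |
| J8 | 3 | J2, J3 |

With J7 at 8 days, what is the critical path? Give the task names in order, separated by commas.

The binding path is J2→J5 = 6+6 = 12; finish at 12 days.
J7 is off the critical path — its longest chain is 8 days, giving 4 of slack.
That remains the longest chain; total 12 days.

J2, J5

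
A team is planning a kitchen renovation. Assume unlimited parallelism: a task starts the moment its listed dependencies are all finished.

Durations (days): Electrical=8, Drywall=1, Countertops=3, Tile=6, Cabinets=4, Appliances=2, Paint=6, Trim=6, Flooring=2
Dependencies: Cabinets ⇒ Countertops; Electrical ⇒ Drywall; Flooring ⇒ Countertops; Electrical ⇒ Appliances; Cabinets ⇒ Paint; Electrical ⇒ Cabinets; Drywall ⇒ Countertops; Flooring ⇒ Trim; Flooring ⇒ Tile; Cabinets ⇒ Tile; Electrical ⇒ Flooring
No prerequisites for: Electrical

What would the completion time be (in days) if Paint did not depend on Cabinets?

18

Before: longest chain Electrical→Cabinets→Paint = 8+4+6 = 18, finish 18.
Without Cabinets→Paint, Paint's earliest start moves from 12 to 0.
The longest chain is now Electrical→Cabinets→Tile = 8+4+6 = 18, so the plan takes 18 days.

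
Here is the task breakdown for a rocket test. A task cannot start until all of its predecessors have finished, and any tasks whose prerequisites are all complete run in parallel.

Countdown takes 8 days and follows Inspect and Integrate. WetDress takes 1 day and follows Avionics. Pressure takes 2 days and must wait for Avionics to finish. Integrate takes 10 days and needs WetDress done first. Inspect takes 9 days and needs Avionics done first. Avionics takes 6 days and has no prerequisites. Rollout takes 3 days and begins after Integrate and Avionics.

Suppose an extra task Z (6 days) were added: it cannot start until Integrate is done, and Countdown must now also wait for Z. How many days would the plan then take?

31

Originally the plan takes 25 days.
With Z inserted, Countdown now waits for max(Inspect, Integrate, Z).
New critical path: Avionics→WetDress→Integrate→Z→Countdown = 6+1+10+6+8 = 31 ⇒ 31 days.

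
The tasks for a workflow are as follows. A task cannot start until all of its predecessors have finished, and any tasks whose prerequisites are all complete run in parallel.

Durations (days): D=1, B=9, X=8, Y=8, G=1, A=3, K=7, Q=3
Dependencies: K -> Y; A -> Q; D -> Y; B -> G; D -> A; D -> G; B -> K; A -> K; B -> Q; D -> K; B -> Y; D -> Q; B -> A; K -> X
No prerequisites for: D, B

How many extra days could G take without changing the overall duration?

17

B→A→K→Y = 9+3+7+8 = 27 sets the makespan at 27 days.
Longest path through G: 10 days (earliest finish 10, latest finish 27).
So G can slip 27 − 10 = 17 days.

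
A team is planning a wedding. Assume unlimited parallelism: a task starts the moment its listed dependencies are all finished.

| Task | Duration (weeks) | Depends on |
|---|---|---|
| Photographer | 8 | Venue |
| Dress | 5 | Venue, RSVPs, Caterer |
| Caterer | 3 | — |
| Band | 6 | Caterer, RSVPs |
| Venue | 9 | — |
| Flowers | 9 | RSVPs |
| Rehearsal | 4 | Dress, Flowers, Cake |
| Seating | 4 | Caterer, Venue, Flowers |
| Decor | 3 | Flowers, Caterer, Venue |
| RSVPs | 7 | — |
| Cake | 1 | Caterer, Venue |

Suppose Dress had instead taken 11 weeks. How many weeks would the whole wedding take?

24

As given, the longest chain is RSVPs→Flowers→Seating = 7+9+4 = 20, so the finish is 20 weeks.
The longest path through Dress is only 18 weeks, so Dress has float 2.
Now Venue→Dress→Rehearsal = 9+11+4 = 24 is longest, so the finish becomes 24 weeks.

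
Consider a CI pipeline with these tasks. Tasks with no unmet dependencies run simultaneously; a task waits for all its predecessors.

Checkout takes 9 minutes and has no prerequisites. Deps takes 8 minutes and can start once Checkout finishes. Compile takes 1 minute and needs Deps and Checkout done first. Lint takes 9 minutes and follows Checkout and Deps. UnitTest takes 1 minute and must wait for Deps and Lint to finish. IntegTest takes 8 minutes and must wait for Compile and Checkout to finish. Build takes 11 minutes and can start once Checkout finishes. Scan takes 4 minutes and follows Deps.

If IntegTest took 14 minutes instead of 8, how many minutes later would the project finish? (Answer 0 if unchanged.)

Baseline: Checkout→Deps→Lint→UnitTest = 9+8+9+1 = 27 → 27 minutes.
IntegTest is off the critical path — its longest chain is 26 minutes, giving 1 of slack.
Now Checkout→Deps→Compile→IntegTest = 9+8+1+14 = 32 is longest, so the finish becomes 32 minutes.
Change in finish: 32 − 27 = +5 minutes.

5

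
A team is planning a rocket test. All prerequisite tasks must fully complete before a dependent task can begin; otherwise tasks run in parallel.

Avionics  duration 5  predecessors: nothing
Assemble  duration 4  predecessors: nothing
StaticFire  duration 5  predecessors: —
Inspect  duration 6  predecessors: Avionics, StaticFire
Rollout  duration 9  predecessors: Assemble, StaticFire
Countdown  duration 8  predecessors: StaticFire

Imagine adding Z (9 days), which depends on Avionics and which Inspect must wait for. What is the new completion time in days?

20

Originally the plan takes 14 days.
With Z inserted, Inspect now waits for max(Avionics, StaticFire, Z).
New critical path: Avionics→Z→Inspect = 5+9+6 = 20 ⇒ 20 days.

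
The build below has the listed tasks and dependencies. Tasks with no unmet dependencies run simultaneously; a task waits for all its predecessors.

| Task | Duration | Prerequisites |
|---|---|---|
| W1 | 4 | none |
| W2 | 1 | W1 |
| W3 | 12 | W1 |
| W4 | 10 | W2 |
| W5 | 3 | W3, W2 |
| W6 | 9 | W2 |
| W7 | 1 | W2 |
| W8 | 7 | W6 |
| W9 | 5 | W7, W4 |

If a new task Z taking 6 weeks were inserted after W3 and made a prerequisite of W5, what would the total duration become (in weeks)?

25

Originally the schedule takes 21 weeks.
With Z inserted, W5 now waits for max(W3, W2, Z).
New critical path: W1→W3→Z→W5 = 4+12+6+3 = 25 ⇒ 25 weeks.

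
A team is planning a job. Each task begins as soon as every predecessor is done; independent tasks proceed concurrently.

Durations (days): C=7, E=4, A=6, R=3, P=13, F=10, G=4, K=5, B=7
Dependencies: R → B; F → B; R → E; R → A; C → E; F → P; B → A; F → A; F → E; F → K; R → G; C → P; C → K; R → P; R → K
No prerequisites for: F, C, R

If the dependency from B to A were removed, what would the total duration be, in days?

With the dependency in place, F→P = 10+13 = 23 sets the finish at 23 days.
Without B→A, A's earliest start moves from 17 to 10.
The longest chain is now F→P = 10+13 = 23, so the schedule takes 23 days.

23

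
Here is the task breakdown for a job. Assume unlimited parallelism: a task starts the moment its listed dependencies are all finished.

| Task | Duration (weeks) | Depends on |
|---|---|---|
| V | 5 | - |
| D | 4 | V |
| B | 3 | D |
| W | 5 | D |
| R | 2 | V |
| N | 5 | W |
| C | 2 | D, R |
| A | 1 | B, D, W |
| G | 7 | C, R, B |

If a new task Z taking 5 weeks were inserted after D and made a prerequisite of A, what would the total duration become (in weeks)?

Originally the job takes 19 weeks.
With Z inserted, A now waits for max(B, D, W, Z).
New critical path: V→D→B→G = 5+4+3+7 = 19 ⇒ 19 weeks.

19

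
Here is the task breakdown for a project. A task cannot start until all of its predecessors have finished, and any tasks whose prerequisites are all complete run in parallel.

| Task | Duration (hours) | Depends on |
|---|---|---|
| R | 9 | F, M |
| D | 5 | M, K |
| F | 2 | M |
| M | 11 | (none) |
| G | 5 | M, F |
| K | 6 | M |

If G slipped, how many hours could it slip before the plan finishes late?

Critical path: M→F→R = 11+2+9 = 22, so the finish is 22 hours.
G finishes as early as 18 and must finish by 22.
Slack of G = 17 − 13 = 4 hours.

4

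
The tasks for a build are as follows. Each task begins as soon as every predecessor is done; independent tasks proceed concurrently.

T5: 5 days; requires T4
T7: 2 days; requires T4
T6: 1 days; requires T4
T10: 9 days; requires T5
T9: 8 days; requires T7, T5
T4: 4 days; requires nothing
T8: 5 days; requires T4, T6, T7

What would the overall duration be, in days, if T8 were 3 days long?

18

Baseline: T4→T5→T10 = 4+5+9 = 18 → 18 days.
T8 has 7 days of float (longest path through it is 11).
No other chain overtakes it, so the finish is 18 days.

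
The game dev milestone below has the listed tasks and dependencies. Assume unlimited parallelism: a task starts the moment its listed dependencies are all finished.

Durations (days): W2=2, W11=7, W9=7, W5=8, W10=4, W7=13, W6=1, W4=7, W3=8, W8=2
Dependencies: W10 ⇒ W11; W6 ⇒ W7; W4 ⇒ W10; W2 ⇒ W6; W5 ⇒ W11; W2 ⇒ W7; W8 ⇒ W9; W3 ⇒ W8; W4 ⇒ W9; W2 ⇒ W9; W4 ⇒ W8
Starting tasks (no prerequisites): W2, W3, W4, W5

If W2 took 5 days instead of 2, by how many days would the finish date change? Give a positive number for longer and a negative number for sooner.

The binding path is W4→W10→W11 = 7+4+7 = 18; finish at 18 days.
The longest path through W2 is only 16 days, so W2 has float 2.
Now W2→W6→W7 = 5+1+13 = 19 is longest, so the finish becomes 19 days.
Change in finish: 19 − 18 = +1 days.

1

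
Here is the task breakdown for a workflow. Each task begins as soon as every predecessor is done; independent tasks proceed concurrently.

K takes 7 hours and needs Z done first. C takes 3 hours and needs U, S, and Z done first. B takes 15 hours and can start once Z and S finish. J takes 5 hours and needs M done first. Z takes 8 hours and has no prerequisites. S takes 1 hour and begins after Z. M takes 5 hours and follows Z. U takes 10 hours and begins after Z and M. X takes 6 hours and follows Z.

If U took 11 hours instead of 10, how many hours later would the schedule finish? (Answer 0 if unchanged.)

The binding path is Z→M→U→C = 8+5+10+3 = 26; finish at 26 hours.
U lies on that path, so at 11 hours the path becomes 27 hours.
The critical path is still Z→M→U→C; finish is now 27 hours.
Change in finish: 27 − 26 = +1 hours.

1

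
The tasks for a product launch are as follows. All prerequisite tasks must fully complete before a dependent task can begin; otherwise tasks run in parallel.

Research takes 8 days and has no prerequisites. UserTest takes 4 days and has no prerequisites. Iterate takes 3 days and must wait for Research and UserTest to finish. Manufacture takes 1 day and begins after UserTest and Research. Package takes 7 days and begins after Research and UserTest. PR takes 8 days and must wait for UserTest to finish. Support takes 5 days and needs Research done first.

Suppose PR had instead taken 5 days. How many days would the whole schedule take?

15

As given, the longest chain is Research→Package = 8+7 = 15, so the finish is 15 days.
PR has 3 days of float (longest path through it is 12).
The critical path is still Research→Package; finish is now 15 days.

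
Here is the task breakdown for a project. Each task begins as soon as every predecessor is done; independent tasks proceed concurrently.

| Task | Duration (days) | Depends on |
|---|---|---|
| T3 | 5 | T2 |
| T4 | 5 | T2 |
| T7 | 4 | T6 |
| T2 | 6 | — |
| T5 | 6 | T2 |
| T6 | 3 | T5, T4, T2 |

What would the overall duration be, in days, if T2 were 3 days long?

16

The binding path is T2→T5→T6→T7 = 6+6+3+4 = 19; finish at 19 days.
T2 is on the critical path; changing it to 3 makes that path 16 days.
That remains the longest chain; total 16 days.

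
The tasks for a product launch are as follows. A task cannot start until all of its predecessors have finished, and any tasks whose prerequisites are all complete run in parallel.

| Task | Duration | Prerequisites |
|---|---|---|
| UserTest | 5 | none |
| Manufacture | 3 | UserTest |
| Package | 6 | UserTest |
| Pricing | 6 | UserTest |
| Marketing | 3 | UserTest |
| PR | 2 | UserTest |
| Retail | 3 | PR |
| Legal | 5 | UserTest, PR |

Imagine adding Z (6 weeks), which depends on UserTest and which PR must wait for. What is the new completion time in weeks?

18

Originally the product launch takes 12 weeks.
With Z inserted, PR now waits for max(UserTest, Z).
New critical path: UserTest→Z→PR→Legal = 5+6+2+5 = 18 ⇒ 18 weeks.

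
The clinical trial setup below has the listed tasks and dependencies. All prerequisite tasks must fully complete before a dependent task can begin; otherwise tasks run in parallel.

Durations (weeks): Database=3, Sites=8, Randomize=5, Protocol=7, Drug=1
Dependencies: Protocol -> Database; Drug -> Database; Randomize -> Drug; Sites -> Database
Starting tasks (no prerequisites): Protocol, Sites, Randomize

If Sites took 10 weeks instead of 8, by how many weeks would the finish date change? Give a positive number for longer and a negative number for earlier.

2

Actual critical path: Sites→Database = 8+3 = 11 ⇒ 11 weeks.
Since Sites is critical, the +2 change carries straight to that chain (now 13 weeks).
That remains the longest chain; total 13 weeks.
Change in finish: 13 − 11 = +2 weeks.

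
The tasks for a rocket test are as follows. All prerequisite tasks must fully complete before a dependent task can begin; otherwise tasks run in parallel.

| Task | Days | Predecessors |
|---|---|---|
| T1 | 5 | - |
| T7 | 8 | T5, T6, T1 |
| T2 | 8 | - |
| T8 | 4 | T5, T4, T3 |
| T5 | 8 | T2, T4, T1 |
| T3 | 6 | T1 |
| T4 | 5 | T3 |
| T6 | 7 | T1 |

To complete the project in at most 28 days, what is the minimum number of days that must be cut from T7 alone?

Current finish: 32 days; target: 28.
T7 is on every critical path, so each day cut from T7 cuts the finish by one (this holds down to a finish of 28).
Need 32 − 28 = 4 days off T7 → T7 becomes 4 days, finish becomes 28.

4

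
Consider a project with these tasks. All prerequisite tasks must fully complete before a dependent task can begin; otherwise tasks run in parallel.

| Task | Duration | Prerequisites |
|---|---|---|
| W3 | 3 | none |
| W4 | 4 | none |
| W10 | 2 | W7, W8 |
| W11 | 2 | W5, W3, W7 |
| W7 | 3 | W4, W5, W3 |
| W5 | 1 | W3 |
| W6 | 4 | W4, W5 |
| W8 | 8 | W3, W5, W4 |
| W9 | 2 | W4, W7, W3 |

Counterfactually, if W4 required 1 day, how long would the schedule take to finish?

14

As given, the longest chain is W4→W8→W10 = 4+8+2 = 14, so the finish is 14 days.
W4 lies on that path, so at 1 day the path becomes 11 days.
Now W3→W5→W8→W10 = 3+1+8+2 = 14 is longest, so the finish becomes 14 days.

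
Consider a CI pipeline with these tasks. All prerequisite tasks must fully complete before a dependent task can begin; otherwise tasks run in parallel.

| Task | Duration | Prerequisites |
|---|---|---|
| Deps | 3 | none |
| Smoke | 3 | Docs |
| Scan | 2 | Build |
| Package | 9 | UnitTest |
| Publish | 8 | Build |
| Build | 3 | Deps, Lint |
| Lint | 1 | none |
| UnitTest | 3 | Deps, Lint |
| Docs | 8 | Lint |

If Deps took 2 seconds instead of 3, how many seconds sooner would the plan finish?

The binding path is Deps→UnitTest→Package = 3+3+9 = 15; finish at 15 seconds.
Deps lies on that path, so at 2 seconds the path becomes 14 seconds.
The critical path is still Deps→UnitTest→Package; finish is now 14 seconds.
Change in finish: 14 − 15 = -1 seconds.

1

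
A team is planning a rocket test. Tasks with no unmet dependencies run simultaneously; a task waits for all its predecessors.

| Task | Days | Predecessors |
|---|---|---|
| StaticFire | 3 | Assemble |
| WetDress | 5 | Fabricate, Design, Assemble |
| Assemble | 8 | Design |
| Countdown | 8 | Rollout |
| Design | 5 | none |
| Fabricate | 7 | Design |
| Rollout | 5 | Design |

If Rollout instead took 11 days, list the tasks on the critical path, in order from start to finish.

Design, Rollout, Countdown

Actual critical path: Design→Rollout→Countdown = 5+5+8 = 18 ⇒ 18 days.
Rollout is on the critical path; changing it to 11 makes that path 24 days.
No other chain overtakes it, so the finish is 24 days.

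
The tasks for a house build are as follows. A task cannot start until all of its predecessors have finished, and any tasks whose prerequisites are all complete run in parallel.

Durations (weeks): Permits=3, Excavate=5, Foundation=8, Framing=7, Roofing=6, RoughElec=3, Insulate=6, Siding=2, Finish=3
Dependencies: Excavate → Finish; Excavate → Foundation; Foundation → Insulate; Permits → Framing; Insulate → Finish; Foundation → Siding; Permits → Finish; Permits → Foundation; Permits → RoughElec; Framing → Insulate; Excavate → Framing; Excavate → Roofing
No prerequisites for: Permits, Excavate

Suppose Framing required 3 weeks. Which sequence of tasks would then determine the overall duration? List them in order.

Excavate, Foundation, Insulate, Finish

Actual critical path: Excavate→Foundation→Insulate→Finish = 5+8+6+3 = 22 ⇒ 22 weeks.
Framing has 1 week of float (longest path through it is 21).
That remains the longest chain; total 22 weeks.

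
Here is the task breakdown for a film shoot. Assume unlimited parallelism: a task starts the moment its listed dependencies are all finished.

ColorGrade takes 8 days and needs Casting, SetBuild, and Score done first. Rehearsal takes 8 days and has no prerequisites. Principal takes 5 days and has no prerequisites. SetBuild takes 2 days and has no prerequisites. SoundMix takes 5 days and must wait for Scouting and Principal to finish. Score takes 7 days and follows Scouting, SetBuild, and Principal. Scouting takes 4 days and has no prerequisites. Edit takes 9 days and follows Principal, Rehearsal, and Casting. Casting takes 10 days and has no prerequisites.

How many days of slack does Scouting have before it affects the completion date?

The longest chain is Principal→Score→ColorGrade = 5+7+8 = 20; overall finish 20 days.
The longest chain containing Scouting totals 19 days.
Slack of Scouting = 1 − 0 = 1 day.

1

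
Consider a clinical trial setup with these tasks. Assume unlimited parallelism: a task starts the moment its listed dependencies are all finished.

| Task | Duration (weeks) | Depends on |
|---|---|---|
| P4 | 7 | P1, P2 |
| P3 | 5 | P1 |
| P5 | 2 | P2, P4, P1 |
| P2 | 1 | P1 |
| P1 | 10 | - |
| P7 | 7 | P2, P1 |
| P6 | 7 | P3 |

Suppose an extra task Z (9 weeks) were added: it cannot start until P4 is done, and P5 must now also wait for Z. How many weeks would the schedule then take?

29

Originally the schedule takes 22 weeks.
With Z inserted, P5 now waits for max(P2, P4, P1, Z).
New critical path: P1→P2→P4→Z→P5 = 10+1+7+9+2 = 29 ⇒ 29 weeks.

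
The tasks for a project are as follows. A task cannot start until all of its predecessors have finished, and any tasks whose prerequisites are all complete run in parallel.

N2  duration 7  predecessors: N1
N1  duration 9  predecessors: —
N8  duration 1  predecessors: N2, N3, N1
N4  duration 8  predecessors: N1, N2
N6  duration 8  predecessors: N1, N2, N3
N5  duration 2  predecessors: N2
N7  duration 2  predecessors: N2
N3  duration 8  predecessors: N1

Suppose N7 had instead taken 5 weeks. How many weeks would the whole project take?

25

Actual critical path: N1→N3→N6 = 9+8+8 = 25 ⇒ 25 weeks.
N7 is off the critical path — its longest chain is 18 weeks, giving 7 of slack.
That remains the longest chain; total 25 weeks.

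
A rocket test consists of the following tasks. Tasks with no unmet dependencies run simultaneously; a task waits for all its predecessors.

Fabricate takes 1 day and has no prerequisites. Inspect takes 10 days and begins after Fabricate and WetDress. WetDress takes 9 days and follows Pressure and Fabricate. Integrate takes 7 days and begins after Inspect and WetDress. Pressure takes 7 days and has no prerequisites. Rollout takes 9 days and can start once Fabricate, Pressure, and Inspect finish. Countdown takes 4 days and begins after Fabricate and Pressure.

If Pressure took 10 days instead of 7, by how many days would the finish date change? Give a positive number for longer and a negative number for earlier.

Baseline: Pressure→WetDress→Inspect→Rollout = 7+9+10+9 = 35 → 35 days.
Pressure is on the critical path; changing it to 10 makes that path 38 days.
No other chain overtakes it, so the finish is 38 days.
Change in finish: 38 − 35 = +3 days.

3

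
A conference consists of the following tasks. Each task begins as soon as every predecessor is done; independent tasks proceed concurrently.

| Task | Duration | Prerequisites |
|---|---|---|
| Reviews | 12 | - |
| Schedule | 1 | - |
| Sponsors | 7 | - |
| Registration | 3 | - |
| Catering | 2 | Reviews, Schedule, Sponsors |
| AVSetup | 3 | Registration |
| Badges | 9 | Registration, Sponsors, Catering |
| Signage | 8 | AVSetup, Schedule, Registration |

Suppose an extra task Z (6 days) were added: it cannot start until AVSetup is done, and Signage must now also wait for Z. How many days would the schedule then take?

23

Originally the schedule takes 23 days.
With Z inserted, Signage now waits for max(AVSetup, Schedule, Registration, Z).
New critical path: Reviews→Catering→Badges = 12+2+9 = 23 ⇒ 23 days.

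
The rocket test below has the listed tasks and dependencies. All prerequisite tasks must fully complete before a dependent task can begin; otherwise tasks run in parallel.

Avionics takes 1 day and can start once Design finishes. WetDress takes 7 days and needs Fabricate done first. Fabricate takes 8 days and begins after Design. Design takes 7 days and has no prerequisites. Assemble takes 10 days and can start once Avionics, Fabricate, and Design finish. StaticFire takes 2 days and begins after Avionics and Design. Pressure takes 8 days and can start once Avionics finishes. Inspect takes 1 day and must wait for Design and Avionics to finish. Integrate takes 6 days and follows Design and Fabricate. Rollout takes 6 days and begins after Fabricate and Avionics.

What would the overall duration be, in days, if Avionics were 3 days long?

As given, the longest chain is Design→Fabricate→Assemble = 7+8+10 = 25, so the finish is 25 days.
Avionics has 7 days of float (longest path through it is 18).
The critical path is still Design→Fabricate→Assemble; finish is now 25 days.

25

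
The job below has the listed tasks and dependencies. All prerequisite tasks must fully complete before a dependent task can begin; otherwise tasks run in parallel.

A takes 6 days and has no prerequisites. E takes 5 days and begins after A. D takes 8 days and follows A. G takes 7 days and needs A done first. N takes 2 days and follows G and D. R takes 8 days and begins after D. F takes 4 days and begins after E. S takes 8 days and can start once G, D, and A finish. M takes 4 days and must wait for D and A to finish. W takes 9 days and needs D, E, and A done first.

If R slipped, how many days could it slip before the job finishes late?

The longest chain is A→D→W = 6+8+9 = 23; overall finish 23 days.
The longest chain containing R totals 22 days.
So R can slip 23 − 22 = 1 day.

1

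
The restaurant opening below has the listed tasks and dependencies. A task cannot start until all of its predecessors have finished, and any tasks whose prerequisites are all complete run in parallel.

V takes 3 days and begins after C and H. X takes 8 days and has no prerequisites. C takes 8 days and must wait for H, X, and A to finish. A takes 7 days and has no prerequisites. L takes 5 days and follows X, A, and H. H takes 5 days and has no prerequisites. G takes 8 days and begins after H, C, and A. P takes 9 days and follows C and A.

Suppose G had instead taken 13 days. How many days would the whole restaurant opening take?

As given, the longest chain is X→C→P = 8+8+9 = 25, so the finish is 25 days.
G is off the critical path — its longest chain is 24 days, giving 1 of slack.
The binding chain switches to X→C→G = 8+8+13 = 29; finish 29 days.

29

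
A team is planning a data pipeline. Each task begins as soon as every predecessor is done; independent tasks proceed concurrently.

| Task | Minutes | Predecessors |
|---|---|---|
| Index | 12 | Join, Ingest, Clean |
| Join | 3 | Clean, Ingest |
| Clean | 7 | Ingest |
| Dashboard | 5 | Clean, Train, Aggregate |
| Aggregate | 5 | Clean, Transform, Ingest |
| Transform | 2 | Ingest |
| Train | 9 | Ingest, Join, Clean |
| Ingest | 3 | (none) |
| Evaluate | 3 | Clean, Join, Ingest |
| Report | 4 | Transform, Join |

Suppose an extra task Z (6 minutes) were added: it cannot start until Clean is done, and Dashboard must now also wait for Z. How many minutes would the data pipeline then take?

27

Originally the data pipeline takes 27 minutes.
With Z inserted, Dashboard now waits for max(Clean, Train, Aggregate, Z).
New critical path: Ingest→Clean→Join→Train→Dashboard = 3+7+3+9+5 = 27 ⇒ 27 minutes.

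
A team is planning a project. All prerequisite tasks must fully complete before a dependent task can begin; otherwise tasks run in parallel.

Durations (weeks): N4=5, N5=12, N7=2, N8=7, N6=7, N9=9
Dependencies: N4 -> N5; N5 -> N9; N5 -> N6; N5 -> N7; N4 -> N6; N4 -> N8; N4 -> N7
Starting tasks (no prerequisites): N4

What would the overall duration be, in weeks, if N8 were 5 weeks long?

Critical path before the change: N4→N5→N9 = 5+12+9 = 26 giving 26 weeks.
The longest path through N8 is only 12 weeks, so N8 has float 14.
The critical path is still N4→N5→N9; finish is now 26 weeks.

26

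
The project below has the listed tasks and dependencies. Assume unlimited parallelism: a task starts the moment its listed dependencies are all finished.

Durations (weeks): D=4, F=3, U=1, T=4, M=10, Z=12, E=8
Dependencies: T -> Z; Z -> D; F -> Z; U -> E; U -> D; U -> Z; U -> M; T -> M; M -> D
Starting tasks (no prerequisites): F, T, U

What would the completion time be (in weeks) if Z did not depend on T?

19

Before: longest chain T→Z→D = 4+12+4 = 20, finish 20.
Without T→Z, Z's earliest start moves from 4 to 3.
After: F→Z→D = 3+12+4 = 19 → 19 weeks.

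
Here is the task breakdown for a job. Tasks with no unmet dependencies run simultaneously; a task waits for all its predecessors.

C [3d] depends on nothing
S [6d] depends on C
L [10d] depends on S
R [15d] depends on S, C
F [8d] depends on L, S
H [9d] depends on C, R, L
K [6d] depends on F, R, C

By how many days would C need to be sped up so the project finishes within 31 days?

Current finish: 33 days; target: 31.
C is on every critical path, so each day cut from C cuts the finish by one (this holds down to a finish of 31).
Need 33 − 31 = 2 days off C → C becomes 1 day, finish becomes 31.

2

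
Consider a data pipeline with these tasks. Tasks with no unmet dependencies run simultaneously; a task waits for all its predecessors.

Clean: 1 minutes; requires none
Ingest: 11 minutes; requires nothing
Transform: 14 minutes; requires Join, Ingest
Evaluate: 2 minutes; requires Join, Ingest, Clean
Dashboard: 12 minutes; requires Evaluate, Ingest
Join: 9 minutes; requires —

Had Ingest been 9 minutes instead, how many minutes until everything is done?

The binding path is Ingest→Transform = 11+14 = 25; finish at 25 minutes.
Ingest is on the critical path; changing it to 9 makes that path 23 minutes.
That remains the longest chain; total 23 minutes.

23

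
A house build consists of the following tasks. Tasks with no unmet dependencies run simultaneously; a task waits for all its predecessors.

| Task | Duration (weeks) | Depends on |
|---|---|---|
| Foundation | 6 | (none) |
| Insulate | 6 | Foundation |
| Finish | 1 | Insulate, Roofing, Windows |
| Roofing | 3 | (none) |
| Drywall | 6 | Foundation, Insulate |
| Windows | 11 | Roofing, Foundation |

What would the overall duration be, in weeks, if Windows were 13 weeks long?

20

Critical path before the change: Foundation→Windows→Finish = 6+11+1 = 18 giving 18 weeks.
Since Windows is critical, the +2 change carries straight to that chain (now 20 weeks).
No other chain overtakes it, so the finish is 20 weeks.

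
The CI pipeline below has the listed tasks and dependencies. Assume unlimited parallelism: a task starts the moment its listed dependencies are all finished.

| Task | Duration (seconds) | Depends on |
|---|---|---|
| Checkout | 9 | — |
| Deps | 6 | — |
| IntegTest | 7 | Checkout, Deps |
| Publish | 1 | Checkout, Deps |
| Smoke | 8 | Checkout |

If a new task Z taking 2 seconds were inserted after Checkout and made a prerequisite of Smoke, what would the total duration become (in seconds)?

19

Originally the schedule takes 17 seconds.
With Z inserted, Smoke now waits for max(Checkout, Z).
New critical path: Checkout→Z→Smoke = 9+2+8 = 19 ⇒ 19 seconds.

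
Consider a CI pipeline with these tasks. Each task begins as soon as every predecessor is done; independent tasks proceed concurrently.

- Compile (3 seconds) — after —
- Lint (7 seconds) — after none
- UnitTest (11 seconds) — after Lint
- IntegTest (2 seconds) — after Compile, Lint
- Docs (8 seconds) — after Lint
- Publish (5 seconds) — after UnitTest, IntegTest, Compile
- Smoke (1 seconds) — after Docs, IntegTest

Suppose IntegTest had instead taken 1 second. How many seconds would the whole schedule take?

23

Baseline: Lint→UnitTest→Publish = 7+11+5 = 23 → 23 seconds.
IntegTest has 9 seconds of float (longest path through it is 14).
The critical path is still Lint→UnitTest→Publish; finish is now 23 seconds.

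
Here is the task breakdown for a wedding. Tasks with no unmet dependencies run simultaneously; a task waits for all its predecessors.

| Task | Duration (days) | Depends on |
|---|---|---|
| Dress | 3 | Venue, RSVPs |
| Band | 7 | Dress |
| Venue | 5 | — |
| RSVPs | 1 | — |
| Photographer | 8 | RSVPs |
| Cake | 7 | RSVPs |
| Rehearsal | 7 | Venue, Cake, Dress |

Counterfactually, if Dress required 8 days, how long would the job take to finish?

20

Actual critical path: Venue→Dress→Band = 5+3+7 = 15 ⇒ 15 days.
Dress lies on that path, so at 8 days the path becomes 20 days.
That remains the longest chain; total 20 days.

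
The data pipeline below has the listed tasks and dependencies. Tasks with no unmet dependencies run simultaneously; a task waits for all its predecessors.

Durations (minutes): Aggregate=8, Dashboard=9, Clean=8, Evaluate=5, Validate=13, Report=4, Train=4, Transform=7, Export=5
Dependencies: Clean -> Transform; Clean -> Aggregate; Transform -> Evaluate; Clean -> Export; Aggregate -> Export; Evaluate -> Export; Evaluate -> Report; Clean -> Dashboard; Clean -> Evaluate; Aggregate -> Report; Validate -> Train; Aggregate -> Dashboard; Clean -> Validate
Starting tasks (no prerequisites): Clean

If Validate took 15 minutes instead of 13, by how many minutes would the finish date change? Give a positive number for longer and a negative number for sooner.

2

The binding path is Clean→Validate→Train = 8+13+4 = 25; finish at 25 minutes.
Validate is on the critical path; changing it to 15 makes that path 27 minutes.
No other chain overtakes it, so the finish is 27 minutes.
Change in finish: 27 − 25 = +2 minutes.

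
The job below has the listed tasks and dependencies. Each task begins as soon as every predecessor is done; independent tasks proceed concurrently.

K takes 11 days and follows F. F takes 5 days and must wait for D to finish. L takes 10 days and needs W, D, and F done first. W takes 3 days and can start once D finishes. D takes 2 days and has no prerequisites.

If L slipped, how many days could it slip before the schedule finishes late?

Critical path: D→F→K = 2+5+11 = 18, so the finish is 18 days.
The longest chain containing L totals 17 days.
Float = 18 − 17 = 1.

1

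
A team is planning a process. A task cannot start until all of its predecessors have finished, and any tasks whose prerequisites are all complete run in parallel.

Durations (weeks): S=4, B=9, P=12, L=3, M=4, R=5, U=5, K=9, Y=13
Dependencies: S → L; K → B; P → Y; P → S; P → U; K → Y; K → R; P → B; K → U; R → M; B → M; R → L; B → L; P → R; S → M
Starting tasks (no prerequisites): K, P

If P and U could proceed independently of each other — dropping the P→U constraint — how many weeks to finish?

Original critical path: P→Y = 12+13 = 25 ⇒ 25 weeks.
Without P→U, U's earliest start moves from 12 to 9.
After: P→Y = 12+13 = 25 → 25 weeks.

25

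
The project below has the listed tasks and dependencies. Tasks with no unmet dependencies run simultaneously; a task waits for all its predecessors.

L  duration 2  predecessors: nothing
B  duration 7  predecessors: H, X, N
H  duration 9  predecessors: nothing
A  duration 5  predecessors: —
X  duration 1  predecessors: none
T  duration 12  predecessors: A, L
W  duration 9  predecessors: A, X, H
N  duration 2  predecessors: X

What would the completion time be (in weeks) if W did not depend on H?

Original critical path: H→W = 9+9 = 18 ⇒ 18 weeks.
Without H→W, W's earliest start moves from 9 to 5.
New critical path: A→T = 5+12 = 17 ⇒ 17 weeks.

17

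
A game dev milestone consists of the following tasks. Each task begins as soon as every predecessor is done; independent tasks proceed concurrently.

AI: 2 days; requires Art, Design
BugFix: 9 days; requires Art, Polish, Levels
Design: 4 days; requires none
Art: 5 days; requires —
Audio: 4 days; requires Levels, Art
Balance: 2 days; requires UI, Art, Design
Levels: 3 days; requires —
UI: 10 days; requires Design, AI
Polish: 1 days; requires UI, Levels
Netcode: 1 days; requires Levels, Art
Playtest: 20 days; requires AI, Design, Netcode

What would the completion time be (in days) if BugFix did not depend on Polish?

Original critical path: Art→AI→UI→Polish→BugFix = 5+2+10+1+9 = 27 ⇒ 27 days.
Without Polish→BugFix, BugFix's earliest start moves from 18 to 5.
After: Art→AI→Playtest = 5+2+20 = 27 → 27 days.

27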